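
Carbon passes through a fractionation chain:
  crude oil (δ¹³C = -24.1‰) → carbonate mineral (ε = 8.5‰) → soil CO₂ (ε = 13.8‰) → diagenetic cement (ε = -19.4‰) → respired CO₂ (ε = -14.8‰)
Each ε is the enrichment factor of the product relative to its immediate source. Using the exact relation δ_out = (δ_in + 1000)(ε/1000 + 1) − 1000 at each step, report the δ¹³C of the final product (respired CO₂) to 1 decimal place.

step 1: δ = (-24.10 + 1000)·(8.5/1000 + 1) − 1000 = -15.80‰
step 2: δ = (-15.80 + 1000)·(13.8/1000 + 1) − 1000 = -2.22‰
step 3: δ = (-2.22 + 1000)·(-19.4/1000 + 1) − 1000 = -21.58‰
step 4: δ = (-21.58 + 1000)·(-14.8/1000 + 1) − 1000 = -36.06‰

-36.1‰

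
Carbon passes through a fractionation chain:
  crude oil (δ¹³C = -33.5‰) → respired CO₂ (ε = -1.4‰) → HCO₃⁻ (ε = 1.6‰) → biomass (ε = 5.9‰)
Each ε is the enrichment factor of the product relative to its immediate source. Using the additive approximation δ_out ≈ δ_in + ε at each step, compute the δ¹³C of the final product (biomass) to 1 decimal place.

-27.4‰

step 1: δ ≈ -33.5 + (-1.4) = -34.9‰
step 2: δ ≈ -34.9 + (1.6) = -33.3‰
step 3: δ ≈ -33.3 + (5.9) = -27.4‰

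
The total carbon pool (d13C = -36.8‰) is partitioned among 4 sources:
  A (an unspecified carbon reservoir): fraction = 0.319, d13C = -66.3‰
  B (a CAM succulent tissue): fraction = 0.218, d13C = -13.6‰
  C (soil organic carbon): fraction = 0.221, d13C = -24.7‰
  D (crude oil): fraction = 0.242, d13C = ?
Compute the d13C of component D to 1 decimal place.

Isotope mass balance: δ_bulk = Σ fᵢ·δᵢ.
-36.8 = 0.319×(-66.3) + 0.218×(-13.6) + 0.221×(-24.7) + 0.242×δ_D
0.242·δ_D = -36.8 − (-29.573) = -7.227
δ_D = -7.227 / 0.242 = -29.86‰

-29.9‰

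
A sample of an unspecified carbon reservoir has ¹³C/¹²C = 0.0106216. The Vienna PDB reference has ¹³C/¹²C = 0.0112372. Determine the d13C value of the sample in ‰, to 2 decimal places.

-54.78‰

d13C = (R_sample / R_standard − 1) × 1000
R_sample / R_standard = 0.0106216 / 0.0112372 = 0.945218
d13C = (0.945218 − 1) × 1000 = -54.782‰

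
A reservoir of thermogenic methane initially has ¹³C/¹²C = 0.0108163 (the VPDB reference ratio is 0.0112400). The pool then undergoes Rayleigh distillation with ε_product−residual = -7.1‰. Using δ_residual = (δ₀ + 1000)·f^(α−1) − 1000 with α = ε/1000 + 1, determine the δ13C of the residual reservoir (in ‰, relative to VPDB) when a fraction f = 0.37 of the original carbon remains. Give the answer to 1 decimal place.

-30.9‰

δ₀ = (0.0108163/0.0112400 − 1)×1000 = (0.962304 − 1)×1000 = -37.696‰
α − 1 = ε/1000 = -0.0071
f^(α−1) = 0.37^(-0.0071) = 1.007084
δ_res = (-37.696 + 1000) × 1.007084 − 1000 = 969.121 − 1000 = -30.88‰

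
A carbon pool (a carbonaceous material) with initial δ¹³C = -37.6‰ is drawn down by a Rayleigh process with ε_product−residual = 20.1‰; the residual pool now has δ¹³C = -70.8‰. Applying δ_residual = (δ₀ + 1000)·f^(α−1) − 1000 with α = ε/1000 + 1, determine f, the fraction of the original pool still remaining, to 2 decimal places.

α − 1 = ε/1000 = 0.0201
(δ_res + 1000)/(δ₀ + 1000) = (-70.8 + 1000)/(-37.6 + 1000) = 929.2/962.4 = 0.965503
f = 0.965503^(1/0.0201) = exp(ln(0.965503)/0.0201) = exp(-0.03511/0.0201)
f = exp(-1.7466) = 0.1744

0.17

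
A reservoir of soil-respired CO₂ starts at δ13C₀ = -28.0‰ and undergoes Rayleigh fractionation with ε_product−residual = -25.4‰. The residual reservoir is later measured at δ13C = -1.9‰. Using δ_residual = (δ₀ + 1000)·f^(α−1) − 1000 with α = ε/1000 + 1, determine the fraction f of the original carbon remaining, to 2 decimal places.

α − 1 = ε/1000 = -0.0254
(δ_res + 1000)/(δ₀ + 1000) = (-1.9 + 1000)/(-28.0 + 1000) = 998.1/972.0 = 1.026852
f = 1.026852^(1/-0.0254) = exp(ln(1.026852)/-0.0254) = exp(0.02650/-0.0254)
f = exp(-1.0432) = 0.3523

0.35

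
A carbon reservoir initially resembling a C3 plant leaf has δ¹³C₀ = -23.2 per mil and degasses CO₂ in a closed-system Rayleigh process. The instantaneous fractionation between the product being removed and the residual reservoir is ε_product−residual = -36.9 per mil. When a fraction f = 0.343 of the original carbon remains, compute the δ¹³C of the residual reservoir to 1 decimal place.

Rayleigh residual: δ_res = (δ₀ + 1000)·f^(α−1) − 1000
α = ε/1000 + 1 = 0.96310, so α − 1 = -0.03690
f^(α−1) = 0.343^(-0.03690) = 1.040274
δ_res = (-23.2 + 1000) × 1.040274 − 1000 = 1016.139 − 1000 = 16.14 per mil

16.1 per mil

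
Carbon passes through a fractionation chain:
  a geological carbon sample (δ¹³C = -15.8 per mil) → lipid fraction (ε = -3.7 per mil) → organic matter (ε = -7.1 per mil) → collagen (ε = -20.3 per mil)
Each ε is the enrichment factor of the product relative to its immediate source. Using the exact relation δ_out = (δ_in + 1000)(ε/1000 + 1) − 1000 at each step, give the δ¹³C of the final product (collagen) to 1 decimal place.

-46.2 per mil

step 1: δ = (-15.80 + 1000)·(-3.7/1000 + 1) − 1000 = -19.44 per mil
step 2: δ = (-19.44 + 1000)·(-7.1/1000 + 1) − 1000 = -26.40 per mil
step 3: δ = (-26.40 + 1000)·(-20.3/1000 + 1) − 1000 = -46.17 per mil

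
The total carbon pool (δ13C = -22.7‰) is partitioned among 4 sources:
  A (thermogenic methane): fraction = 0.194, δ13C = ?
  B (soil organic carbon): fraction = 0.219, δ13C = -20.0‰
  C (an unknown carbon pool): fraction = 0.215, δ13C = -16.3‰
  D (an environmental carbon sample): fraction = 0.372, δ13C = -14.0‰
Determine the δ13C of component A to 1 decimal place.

Isotope mass balance: δ_bulk = Σ fᵢ·δᵢ.
-22.7 = 0.194×δ_A + 0.219×(-20.0) + 0.215×(-16.3) + 0.372×(-14.0)
0.194·δ_A = -22.7 − (-13.093) = -9.607
δ_A = -9.607 / 0.194 = -49.52‰

-49.5‰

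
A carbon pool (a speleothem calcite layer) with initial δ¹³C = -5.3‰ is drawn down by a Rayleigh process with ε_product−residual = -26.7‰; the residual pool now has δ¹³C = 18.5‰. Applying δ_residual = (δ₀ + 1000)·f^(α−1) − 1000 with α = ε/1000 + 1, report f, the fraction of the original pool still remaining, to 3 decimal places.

0.412

α − 1 = ε/1000 = -0.0267
(δ_res + 1000)/(δ₀ + 1000) = (18.5 + 1000)/(-5.3 + 1000) = 1018.5/994.7 = 1.023927
f = 1.023927^(1/-0.0267) = exp(ln(1.023927)/-0.0267) = exp(0.02365/-0.0267)
f = exp(-0.8856) = 0.4125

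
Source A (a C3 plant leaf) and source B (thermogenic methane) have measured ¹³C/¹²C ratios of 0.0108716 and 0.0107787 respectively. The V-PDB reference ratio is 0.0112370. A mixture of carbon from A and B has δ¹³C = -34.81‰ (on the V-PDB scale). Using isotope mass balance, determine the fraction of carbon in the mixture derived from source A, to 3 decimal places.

0.723

δ_A = (0.0108716/0.0112370 − 1)×1000 = (0.967482 − 1)×1000 = -32.518‰
δ_B = (0.0107787/0.0112370 − 1)×1000 = (0.959215 − 1)×1000 = -40.785‰
f_A = (δ_mix − δ_B)/(δ_A − δ_B) = (-34.81 − (-40.785))/(-32.518 − (-40.785))
f_A = 5.975 / 8.267 = 0.7227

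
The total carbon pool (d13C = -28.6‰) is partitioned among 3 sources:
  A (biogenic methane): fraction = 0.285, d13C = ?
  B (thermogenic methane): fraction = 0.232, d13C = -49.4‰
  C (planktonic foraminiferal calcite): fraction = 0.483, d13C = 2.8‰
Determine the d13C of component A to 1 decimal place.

-64.9‰

Isotope mass balance: δ_bulk = Σ fᵢ·δᵢ.
-28.6 = 0.285×δ_A + 0.232×(-49.4) + 0.483×(2.8)
0.285·δ_A = -28.6 − (-10.108) = -18.492
δ_A = -18.492 / 0.285 = -64.88‰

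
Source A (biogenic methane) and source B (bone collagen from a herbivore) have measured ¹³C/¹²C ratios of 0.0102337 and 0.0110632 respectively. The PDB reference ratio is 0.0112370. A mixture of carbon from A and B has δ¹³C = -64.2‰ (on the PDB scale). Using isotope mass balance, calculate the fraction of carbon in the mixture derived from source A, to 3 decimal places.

0.660

δ_A = (0.0102337/0.0112370 − 1)×1000 = (0.910715 − 1)×1000 = -89.285‰
δ_B = (0.0110632/0.0112370 − 1)×1000 = (0.984533 − 1)×1000 = -15.467‰
f_A = (δ_mix − δ_B)/(δ_A − δ_B) = (-64.2 − (-15.467))/(-89.285 − (-15.467))
f_A = -48.733 / -73.819 = 0.6602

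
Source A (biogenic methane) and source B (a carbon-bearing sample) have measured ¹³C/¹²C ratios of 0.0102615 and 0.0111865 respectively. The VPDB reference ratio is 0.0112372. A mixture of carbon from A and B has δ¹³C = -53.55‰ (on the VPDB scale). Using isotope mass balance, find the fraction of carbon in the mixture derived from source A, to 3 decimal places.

0.596

δ_A = (0.0102615/0.0112372 − 1)×1000 = (0.913172 − 1)×1000 = -86.828‰
δ_B = (0.0111865/0.0112372 − 1)×1000 = (0.995488 − 1)×1000 = -4.512‰
f_A = (δ_mix − δ_B)/(δ_A − δ_B) = (-53.55 − (-4.512))/(-86.828 − (-4.512))
f_A = -49.038 / -82.316 = 0.5957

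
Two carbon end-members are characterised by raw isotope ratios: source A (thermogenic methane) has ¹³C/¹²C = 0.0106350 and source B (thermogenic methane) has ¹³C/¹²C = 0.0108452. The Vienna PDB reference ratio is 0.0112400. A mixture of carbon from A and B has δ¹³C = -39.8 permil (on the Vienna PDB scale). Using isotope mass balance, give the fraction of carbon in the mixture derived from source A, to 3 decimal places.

0.250

δ_A = (0.0106350/0.0112400 − 1)×1000 = (0.946174 − 1)×1000 = -53.826 permil
δ_B = (0.0108452/0.0112400 − 1)×1000 = (0.964875 − 1)×1000 = -35.125 permil
f_A = (δ_mix − δ_B)/(δ_A − δ_B) = (-39.8 − (-35.125))/(-53.826 − (-35.125))
f_A = -4.675 / -18.701 = 0.2500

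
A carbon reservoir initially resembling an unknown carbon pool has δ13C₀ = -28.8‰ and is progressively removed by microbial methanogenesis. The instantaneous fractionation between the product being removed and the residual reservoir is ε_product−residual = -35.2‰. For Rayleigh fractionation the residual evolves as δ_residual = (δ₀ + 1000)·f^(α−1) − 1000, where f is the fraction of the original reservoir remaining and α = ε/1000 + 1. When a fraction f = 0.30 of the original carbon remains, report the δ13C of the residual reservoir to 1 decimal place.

Rayleigh residual: δ_res = (δ₀ + 1000)·f^(α−1) − 1000
α = ε/1000 + 1 = 0.96480, so α − 1 = -0.03520
f^(α−1) = 0.30^(-0.03520) = 1.043291
δ_res = (-28.8 + 1000) × 1.043291 − 1000 = 1013.244 − 1000 = 13.24‰

13.2‰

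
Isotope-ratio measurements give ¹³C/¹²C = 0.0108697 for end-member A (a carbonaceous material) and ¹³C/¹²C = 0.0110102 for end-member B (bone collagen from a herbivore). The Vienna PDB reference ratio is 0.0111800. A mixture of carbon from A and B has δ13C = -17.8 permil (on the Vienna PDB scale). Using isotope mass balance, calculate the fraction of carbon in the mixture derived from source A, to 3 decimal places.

δ_A = (0.0108697/0.0111800 − 1)×1000 = (0.972245 − 1)×1000 = -27.755 permil
δ_B = (0.0110102/0.0111800 − 1)×1000 = (0.984812 − 1)×1000 = -15.188 permil
f_A = (δ_mix − δ_B)/(δ_A − δ_B) = (-17.8 − (-15.188))/(-27.755 − (-15.188))
f_A = -2.612 / -12.567 = 0.2079

0.208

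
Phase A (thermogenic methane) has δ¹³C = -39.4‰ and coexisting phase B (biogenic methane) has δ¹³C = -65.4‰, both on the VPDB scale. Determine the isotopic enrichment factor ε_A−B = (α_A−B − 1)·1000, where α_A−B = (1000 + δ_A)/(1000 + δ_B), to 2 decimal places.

α_A−B = (1000 + -39.4) / (1000 + -65.4) = 960.6 / 934.6 = 1.027819
ε_A−B = (1.027819 − 1) × 1000 = 27.819‰
(The approximation ε ≈ δ_A − δ_B would give 26.0‰.)

27.82‰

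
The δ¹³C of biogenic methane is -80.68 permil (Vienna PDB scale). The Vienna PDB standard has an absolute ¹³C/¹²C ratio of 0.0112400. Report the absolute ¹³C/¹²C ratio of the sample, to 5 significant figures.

0.010333

R_sample = R_standard × (δ¹³C/1000 + 1)
R_sample = 0.0112400 × (-80.68/1000 + 1) = 0.0112400 × 0.919320
R_sample = 0.0103332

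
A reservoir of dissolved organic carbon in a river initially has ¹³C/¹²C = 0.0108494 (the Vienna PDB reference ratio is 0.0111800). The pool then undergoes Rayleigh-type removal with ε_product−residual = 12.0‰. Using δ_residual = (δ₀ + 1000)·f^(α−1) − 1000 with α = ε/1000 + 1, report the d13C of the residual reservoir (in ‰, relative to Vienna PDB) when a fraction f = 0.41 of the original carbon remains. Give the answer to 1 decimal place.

-39.9‰

δ₀ = (0.0108494/0.0111800 − 1)×1000 = (0.970429 − 1)×1000 = -29.571‰
α − 1 = ε/1000 = 0.0120
f^(α−1) = 0.41^(0.0120) = 0.989358
δ_res = (-29.571 + 1000) × 0.989358 − 1000 = 960.102 − 1000 = -39.90‰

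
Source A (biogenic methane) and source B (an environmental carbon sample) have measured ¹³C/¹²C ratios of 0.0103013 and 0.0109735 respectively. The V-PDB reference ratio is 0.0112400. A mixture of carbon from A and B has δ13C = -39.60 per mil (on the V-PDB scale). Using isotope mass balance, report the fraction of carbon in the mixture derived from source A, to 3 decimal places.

0.266

δ_A = (0.0103013/0.0112400 − 1)×1000 = (0.916486 − 1)×1000 = -83.514 per mil
δ_B = (0.0109735/0.0112400 − 1)×1000 = (0.976290 − 1)×1000 = -23.710 per mil
f_A = (δ_mix − δ_B)/(δ_A − δ_B) = (-39.60 − (-23.710))/(-83.514 − (-23.710))
f_A = -15.890 / -59.804 = 0.2657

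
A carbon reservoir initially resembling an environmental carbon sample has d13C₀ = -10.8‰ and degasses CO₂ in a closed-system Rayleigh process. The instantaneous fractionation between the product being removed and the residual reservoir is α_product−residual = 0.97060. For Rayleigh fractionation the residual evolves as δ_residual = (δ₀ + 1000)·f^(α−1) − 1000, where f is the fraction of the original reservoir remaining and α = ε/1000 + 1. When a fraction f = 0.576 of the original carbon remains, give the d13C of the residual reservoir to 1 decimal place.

Rayleigh residual: δ_res = (δ₀ + 1000)·f^(α−1) − 1000
α − 1 = -0.02940
f^(α−1) = 0.576^(-0.02940) = 1.016351
δ_res = (-10.8 + 1000) × 1.016351 − 1000 = 1005.374 − 1000 = 5.37‰

5.4‰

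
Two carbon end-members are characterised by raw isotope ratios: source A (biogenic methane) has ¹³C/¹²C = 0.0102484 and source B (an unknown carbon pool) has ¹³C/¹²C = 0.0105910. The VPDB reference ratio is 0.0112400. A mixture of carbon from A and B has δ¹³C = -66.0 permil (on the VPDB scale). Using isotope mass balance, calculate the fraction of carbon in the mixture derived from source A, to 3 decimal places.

0.271

δ_A = (0.0102484/0.0112400 − 1)×1000 = (0.911779 − 1)×1000 = -88.221 permil
δ_B = (0.0105910/0.0112400 − 1)×1000 = (0.942260 − 1)×1000 = -57.740 permil
f_A = (δ_mix − δ_B)/(δ_A − δ_B) = (-66.0 − (-57.740))/(-88.221 − (-57.740))
f_A = -8.260 / -30.480 = 0.2710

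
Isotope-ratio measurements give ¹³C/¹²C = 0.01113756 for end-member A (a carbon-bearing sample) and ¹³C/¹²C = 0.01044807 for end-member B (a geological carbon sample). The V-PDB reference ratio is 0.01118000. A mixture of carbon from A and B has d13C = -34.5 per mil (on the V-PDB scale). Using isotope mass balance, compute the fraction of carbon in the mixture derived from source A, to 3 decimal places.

δ_A = (0.01113756/0.01118000 − 1)×1000 = (0.996204 − 1)×1000 = -3.796 per mil
δ_B = (0.01044807/0.01118000 − 1)×1000 = (0.934532 − 1)×1000 = -65.468 per mil
f_A = (δ_mix − δ_B)/(δ_A − δ_B) = (-34.5 − (-65.468))/(-3.796 − (-65.468))
f_A = 30.968 / 61.672 = 0.5021

0.502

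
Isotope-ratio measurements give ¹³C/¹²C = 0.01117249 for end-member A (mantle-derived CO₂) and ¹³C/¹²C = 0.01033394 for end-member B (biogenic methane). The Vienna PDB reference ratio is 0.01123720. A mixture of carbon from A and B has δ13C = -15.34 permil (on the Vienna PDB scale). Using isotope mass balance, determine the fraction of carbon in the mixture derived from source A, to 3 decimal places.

δ_A = (0.01117249/0.01123720 − 1)×1000 = (0.994241 − 1)×1000 = -5.759 permil
δ_B = (0.01033394/0.01123720 − 1)×1000 = (0.919619 − 1)×1000 = -80.381 permil
f_A = (δ_mix − δ_B)/(δ_A − δ_B) = (-15.34 − (-80.381))/(-5.759 − (-80.381))
f_A = 65.041 / 74.623 = 0.8716

0.872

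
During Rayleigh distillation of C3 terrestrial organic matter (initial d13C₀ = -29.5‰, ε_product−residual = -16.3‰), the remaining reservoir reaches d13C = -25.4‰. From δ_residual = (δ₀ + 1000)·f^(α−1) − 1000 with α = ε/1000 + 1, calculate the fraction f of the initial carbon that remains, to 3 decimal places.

α − 1 = ε/1000 = -0.0163
(δ_res + 1000)/(δ₀ + 1000) = (-25.4 + 1000)/(-29.5 + 1000) = 974.6/970.5 = 1.004225
f = 1.004225^(1/-0.0163) = exp(ln(1.004225)/-0.0163) = exp(0.00422/-0.0163)
f = exp(-0.2586) = 0.7721

0.772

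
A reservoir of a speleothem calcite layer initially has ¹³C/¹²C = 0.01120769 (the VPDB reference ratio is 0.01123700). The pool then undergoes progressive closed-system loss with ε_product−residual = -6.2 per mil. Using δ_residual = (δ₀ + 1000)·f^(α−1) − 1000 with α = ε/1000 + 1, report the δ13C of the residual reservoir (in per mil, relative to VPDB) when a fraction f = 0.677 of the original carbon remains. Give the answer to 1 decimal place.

δ₀ = (0.01120769/0.01123700 − 1)×1000 = (0.997392 − 1)×1000 = -2.608 per mil
α − 1 = ε/1000 = -0.0062
f^(α−1) = 0.677^(-0.0062) = 1.002421
δ_res = (-2.608 + 1000) × 1.002421 − 1000 = 999.807 − 1000 = -0.19 per mil

-0.2 per mil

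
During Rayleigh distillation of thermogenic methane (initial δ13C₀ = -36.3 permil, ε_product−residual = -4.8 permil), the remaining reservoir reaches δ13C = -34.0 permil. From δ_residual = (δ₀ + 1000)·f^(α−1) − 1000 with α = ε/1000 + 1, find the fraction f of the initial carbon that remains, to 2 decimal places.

0.61

α − 1 = ε/1000 = -0.0048
(δ_res + 1000)/(δ₀ + 1000) = (-34.0 + 1000)/(-36.3 + 1000) = 966.0/963.7 = 1.002387
f = 1.002387^(1/-0.0048) = exp(ln(1.002387)/-0.0048) = exp(0.00238/-0.0048)
f = exp(-0.4966) = 0.6086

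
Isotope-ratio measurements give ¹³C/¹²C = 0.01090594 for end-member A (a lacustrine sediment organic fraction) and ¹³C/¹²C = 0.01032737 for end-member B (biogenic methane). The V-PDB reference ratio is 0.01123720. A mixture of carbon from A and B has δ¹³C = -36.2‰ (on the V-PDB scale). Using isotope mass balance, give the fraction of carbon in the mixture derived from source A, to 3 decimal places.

0.869

δ_A = (0.01090594/0.01123720 − 1)×1000 = (0.970521 − 1)×1000 = -29.479‰
δ_B = (0.01032737/0.01123720 − 1)×1000 = (0.919034 − 1)×1000 = -80.966‰
f_A = (δ_mix − δ_B)/(δ_A − δ_B) = (-36.2 − (-80.966))/(-29.479 − (-80.966))
f_A = 44.766 / 51.487 = 0.8695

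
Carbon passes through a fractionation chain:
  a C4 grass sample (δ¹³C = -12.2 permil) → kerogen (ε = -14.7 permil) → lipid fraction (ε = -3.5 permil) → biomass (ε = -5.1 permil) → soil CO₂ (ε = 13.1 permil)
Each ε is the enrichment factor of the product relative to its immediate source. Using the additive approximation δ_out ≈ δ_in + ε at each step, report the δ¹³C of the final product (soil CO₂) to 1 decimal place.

-22.4 permil

step 1: δ ≈ -12.2 + (-14.7) = -26.9 permil
step 2: δ ≈ -26.9 + (-3.5) = -30.4 permil
step 3: δ ≈ -30.4 + (-5.1) = -35.5 permil
step 4: δ ≈ -35.5 + (13.1) = -22.4 permil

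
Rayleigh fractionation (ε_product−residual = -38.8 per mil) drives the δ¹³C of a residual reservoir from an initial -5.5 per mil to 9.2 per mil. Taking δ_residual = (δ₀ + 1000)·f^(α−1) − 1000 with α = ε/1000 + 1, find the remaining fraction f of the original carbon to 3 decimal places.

0.685

α − 1 = ε/1000 = -0.0388
(δ_res + 1000)/(δ₀ + 1000) = (9.2 + 1000)/(-5.5 + 1000) = 1009.2/994.5 = 1.014781
f = 1.014781^(1/-0.0388) = exp(ln(1.014781)/-0.0388) = exp(0.01467/-0.0388)
f = exp(-0.3782) = 0.6851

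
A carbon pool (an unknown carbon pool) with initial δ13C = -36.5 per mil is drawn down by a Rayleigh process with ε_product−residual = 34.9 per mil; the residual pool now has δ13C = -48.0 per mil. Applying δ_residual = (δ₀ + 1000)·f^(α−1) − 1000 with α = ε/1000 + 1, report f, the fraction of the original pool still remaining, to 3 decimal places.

α − 1 = ε/1000 = 0.0349
(δ_res + 1000)/(δ₀ + 1000) = (-48.0 + 1000)/(-36.5 + 1000) = 952.0/963.5 = 0.988064
f = 0.988064^(1/0.0349) = exp(ln(0.988064)/0.0349) = exp(-0.01201/0.0349)
f = exp(-0.3441) = 0.7089

0.709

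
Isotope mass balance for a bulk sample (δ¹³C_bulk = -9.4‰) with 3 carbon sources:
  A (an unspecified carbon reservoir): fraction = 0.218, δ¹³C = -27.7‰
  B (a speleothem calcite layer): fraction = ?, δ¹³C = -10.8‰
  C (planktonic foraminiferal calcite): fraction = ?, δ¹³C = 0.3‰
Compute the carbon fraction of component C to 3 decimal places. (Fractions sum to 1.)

Let f_C and f_B be the unknown fractions; fractions sum to 1 so f_C + f_B = 0.782.
Mass balance: Σ fᵢ·δᵢ = δ_bulk ⇒ f_C·(0.3) + f_B·(-10.8) = -9.4 − (-6.039) = -3.361
Substitute f_B = 0.782 − f_C:
f_C·(0.3 − -10.8) = -3.361 − 0.782×(-10.8) = 5.084
f_C = 5.084 / 11.1 = 0.4580

0.458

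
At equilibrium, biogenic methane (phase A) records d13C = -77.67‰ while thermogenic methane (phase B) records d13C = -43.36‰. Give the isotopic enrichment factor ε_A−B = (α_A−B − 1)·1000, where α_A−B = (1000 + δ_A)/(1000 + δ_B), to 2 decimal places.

-35.87‰

α_A−B = (1000 + -77.67) / (1000 + -43.36) = 922.33 / 956.64 = 0.964135
ε_A−B = (0.964135 − 1) × 1000 = -35.865‰
(The approximation ε ≈ δ_A − δ_B would give -34.31‰.)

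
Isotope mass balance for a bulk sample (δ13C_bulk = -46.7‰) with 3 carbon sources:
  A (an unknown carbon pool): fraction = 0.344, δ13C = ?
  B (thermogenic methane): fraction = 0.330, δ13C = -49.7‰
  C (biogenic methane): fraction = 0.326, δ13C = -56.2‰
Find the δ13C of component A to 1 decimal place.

-34.8‰

Isotope mass balance: δ_bulk = Σ fᵢ·δᵢ.
-46.7 = 0.344×δ_A + 0.330×(-49.7) + 0.326×(-56.2)
0.344·δ_A = -46.7 − (-34.722) = -11.978
δ_A = -11.978 / 0.344 = -34.82‰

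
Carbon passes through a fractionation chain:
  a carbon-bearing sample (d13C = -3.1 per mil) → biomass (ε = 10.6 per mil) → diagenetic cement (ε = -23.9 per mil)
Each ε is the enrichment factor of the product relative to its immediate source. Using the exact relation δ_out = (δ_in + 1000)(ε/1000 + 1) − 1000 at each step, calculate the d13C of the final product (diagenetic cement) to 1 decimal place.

step 1: δ = (-3.10 + 1000)·(10.6/1000 + 1) − 1000 = 7.47 per mil
step 2: δ = (7.47 + 1000)·(-23.9/1000 + 1) − 1000 = -16.61 per mil

-16.6 per mil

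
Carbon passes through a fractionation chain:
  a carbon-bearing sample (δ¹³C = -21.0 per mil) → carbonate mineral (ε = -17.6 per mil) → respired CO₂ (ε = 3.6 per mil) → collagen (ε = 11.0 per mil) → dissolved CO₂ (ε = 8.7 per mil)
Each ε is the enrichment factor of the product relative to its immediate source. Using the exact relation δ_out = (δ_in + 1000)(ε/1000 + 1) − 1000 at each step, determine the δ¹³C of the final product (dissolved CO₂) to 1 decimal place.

-15.7 per mil

step 1: δ = (-21.00 + 1000)·(-17.6/1000 + 1) − 1000 = -38.23 per mil
step 2: δ = (-38.23 + 1000)·(3.6/1000 + 1) − 1000 = -34.77 per mil
step 3: δ = (-34.77 + 1000)·(11.0/1000 + 1) − 1000 = -24.15 per mil
step 4: δ = (-24.15 + 1000)·(8.7/1000 + 1) − 1000 = -15.66 per mil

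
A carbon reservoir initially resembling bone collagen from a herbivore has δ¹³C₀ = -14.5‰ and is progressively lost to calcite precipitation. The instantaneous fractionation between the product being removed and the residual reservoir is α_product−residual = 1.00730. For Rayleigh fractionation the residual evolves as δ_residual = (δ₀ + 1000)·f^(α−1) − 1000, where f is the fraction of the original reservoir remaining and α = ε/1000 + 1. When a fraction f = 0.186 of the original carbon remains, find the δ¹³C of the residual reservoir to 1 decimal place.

Rayleigh residual: δ_res = (δ₀ + 1000)·f^(α−1) − 1000
α − 1 = 0.00730
f^(α−1) = 0.186^(0.00730) = 0.987796
δ_res = (-14.5 + 1000) × 0.987796 − 1000 = 973.473 − 1000 = -26.53‰

-26.5‰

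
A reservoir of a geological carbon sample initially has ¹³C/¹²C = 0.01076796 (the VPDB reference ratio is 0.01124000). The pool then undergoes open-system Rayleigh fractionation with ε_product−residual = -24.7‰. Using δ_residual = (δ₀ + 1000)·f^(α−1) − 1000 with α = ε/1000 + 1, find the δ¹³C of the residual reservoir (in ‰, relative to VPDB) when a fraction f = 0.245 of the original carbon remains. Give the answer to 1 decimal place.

-8.1‰

δ₀ = (0.01076796/0.01124000 − 1)×1000 = (0.958004 − 1)×1000 = -41.996‰
α − 1 = ε/1000 = -0.0247
f^(α−1) = 0.245^(-0.0247) = 1.035351
δ_res = (-41.996 + 1000) × 1.035351 − 1000 = 991.870 − 1000 = -8.13‰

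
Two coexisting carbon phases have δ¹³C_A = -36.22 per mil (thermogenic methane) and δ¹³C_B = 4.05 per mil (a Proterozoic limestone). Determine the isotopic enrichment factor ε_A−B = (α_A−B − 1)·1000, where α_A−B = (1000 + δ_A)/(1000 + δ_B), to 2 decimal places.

α_A−B = (1000 + -36.22) / (1000 + 4.05) = 963.78 / 1004.05 = 0.959892
ε_A−B = (0.959892 − 1) × 1000 = -40.108 per mil
(The approximation ε ≈ δ_A − δ_B would give -40.27 per mil.)

-40.11 per mil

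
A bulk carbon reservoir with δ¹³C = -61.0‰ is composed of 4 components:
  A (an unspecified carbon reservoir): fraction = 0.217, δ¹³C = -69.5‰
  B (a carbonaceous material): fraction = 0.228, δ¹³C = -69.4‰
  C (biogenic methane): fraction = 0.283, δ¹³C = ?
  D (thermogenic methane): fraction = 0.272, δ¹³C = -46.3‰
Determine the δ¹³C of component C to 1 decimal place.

-61.8‰

Isotope mass balance: δ_bulk = Σ fᵢ·δᵢ.
-61.0 = 0.217×(-69.5) + 0.228×(-69.4) + 0.283×δ_C + 0.272×(-46.3)
0.283·δ_C = -61.0 − (-43.498) = -17.502
δ_C = -17.502 / 0.283 = -61.84‰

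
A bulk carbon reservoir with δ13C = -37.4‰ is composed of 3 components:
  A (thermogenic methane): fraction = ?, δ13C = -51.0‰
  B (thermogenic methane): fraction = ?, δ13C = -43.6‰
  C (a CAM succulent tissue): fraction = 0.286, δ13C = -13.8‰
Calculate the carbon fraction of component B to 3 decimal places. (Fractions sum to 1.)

Let f_B and f_A be the unknown fractions; fractions sum to 1 so f_B + f_A = 0.714.
Mass balance: Σ fᵢ·δᵢ = δ_bulk ⇒ f_B·(-43.6) + f_A·(-51.0) = -37.4 − (-3.947) = -33.453
Substitute f_A = 0.714 − f_B:
f_B·(-43.6 − -51.0) = -33.453 − 0.714×(-51.0) = 2.961
f_B = 2.961 / 7.4 = 0.4001

0.400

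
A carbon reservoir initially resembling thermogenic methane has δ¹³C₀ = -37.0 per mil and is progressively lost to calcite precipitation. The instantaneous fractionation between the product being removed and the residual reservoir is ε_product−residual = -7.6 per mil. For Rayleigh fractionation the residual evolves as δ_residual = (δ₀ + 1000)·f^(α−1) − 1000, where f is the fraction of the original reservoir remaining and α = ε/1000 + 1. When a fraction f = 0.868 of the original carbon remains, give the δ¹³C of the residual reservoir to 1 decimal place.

Rayleigh residual: δ_res = (δ₀ + 1000)·f^(α−1) − 1000
α = ε/1000 + 1 = 0.99240, so α − 1 = -0.00760
f^(α−1) = 0.868^(-0.00760) = 1.001076
δ_res = (-37.0 + 1000) × 1.001076 − 1000 = 964.037 − 1000 = -35.96 per mil

-36.0 per mil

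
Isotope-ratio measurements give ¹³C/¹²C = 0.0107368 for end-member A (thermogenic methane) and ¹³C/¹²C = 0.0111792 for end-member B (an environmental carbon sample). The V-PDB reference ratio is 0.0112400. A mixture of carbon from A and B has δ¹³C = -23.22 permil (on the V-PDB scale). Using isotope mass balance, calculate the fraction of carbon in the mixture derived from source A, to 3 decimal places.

0.453

δ_A = (0.0107368/0.0112400 − 1)×1000 = (0.955231 − 1)×1000 = -44.769 permil
δ_B = (0.0111792/0.0112400 − 1)×1000 = (0.994591 − 1)×1000 = -5.409 permil
f_A = (δ_mix − δ_B)/(δ_A − δ_B) = (-23.22 − (-5.409))/(-44.769 − (-5.409))
f_A = -17.811 / -39.359 = 0.4525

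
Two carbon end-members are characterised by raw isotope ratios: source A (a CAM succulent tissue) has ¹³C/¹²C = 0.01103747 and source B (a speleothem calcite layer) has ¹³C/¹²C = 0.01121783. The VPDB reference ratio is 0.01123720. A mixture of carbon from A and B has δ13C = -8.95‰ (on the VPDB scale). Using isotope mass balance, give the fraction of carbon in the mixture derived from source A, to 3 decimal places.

0.450

δ_A = (0.01103747/0.01123720 − 1)×1000 = (0.982226 − 1)×1000 = -17.774‰
δ_B = (0.01121783/0.01123720 − 1)×1000 = (0.998276 − 1)×1000 = -1.724‰
f_A = (δ_mix − δ_B)/(δ_A − δ_B) = (-8.95 − (-1.724))/(-17.774 − (-1.724))
f_A = -7.226 / -16.050 = 0.4502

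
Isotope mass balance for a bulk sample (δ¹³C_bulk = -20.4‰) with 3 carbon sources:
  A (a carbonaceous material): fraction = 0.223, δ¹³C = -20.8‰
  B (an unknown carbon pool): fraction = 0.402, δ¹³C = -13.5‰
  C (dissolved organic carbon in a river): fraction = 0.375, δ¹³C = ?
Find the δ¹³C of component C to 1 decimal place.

-27.6‰

Isotope mass balance: δ_bulk = Σ fᵢ·δᵢ.
-20.4 = 0.223×(-20.8) + 0.402×(-13.5) + 0.375×δ_C
0.375·δ_C = -20.4 − (-10.065) = -10.335
δ_C = -10.335 / 0.375 = -27.56‰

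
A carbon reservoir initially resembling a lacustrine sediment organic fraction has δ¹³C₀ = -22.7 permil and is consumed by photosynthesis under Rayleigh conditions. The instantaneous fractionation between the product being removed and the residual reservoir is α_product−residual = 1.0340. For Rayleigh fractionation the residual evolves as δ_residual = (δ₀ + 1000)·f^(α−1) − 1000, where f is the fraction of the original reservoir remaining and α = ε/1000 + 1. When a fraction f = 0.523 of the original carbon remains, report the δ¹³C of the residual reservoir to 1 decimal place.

-44.0 permil

Rayleigh residual: δ_res = (δ₀ + 1000)·f^(α−1) − 1000
α − 1 = 0.03400
f^(α−1) = 0.523^(0.03400) = 0.978203
δ_res = (-22.7 + 1000) × 0.978203 − 1000 = 955.998 − 1000 = -44.00 permil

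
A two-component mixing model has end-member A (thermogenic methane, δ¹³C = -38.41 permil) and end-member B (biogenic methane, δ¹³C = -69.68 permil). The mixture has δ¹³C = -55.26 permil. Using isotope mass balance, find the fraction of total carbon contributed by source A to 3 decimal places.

δ_mix = f_A·δ_A + (1 − f_A)·δ_B  ⇒  f_A = (δ_mix − δ_B)/(δ_A − δ_B)
f_A = (-55.26 − (-69.68)) / (-38.41 − (-69.68))
f_A = 14.42 / 31.27 = 0.4611

0.461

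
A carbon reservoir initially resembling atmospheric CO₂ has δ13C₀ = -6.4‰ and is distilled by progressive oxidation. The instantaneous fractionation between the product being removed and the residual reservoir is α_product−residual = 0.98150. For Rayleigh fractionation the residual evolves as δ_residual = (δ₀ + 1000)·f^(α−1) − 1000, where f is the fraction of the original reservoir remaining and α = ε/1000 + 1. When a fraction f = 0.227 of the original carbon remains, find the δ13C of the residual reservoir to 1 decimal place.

Rayleigh residual: δ_res = (δ₀ + 1000)·f^(α−1) − 1000
α − 1 = -0.01850
f^(α−1) = 0.227^(-0.01850) = 1.027812
δ_res = (-6.4 + 1000) × 1.027812 − 1000 = 1021.234 − 1000 = 21.23‰

21.2‰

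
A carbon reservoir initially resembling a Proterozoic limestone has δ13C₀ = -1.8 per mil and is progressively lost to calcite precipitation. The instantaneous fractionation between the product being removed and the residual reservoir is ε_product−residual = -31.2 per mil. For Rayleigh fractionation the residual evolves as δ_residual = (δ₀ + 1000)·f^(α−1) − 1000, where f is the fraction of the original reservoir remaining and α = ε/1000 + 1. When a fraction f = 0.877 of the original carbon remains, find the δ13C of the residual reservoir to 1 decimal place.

2.3 per mil

Rayleigh residual: δ_res = (δ₀ + 1000)·f^(α−1) − 1000
α = ε/1000 + 1 = 0.96880, so α − 1 = -0.03120
f^(α−1) = 0.877^(-0.03120) = 1.004103
δ_res = (-1.8 + 1000) × 1.004103 − 1000 = 1002.296 − 1000 = 2.30 per mil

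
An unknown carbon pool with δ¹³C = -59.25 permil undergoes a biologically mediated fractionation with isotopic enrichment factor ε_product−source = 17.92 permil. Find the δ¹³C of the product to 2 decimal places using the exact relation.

To first order, δ_product ≈ δ_source + ε = -41.33 permil.
Exactly, δ_product = (δ_source + 1000)·(ε/1000 + 1) − 1000.
δ_product = (-59.25 + 1000) × (17.92/1000 + 1) − 1000
δ_product = -42.392 permil

-42.39 permil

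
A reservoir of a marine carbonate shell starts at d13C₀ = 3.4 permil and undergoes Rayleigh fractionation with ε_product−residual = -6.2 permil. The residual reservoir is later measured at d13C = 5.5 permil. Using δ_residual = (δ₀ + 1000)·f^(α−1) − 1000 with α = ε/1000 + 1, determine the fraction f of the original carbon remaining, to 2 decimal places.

α − 1 = ε/1000 = -0.0062
(δ_res + 1000)/(δ₀ + 1000) = (5.5 + 1000)/(3.4 + 1000) = 1005.5/1003.4 = 1.002093
f = 1.002093^(1/-0.0062) = exp(ln(1.002093)/-0.0062) = exp(0.00209/-0.0062)
f = exp(-0.3372) = 0.7138

0.71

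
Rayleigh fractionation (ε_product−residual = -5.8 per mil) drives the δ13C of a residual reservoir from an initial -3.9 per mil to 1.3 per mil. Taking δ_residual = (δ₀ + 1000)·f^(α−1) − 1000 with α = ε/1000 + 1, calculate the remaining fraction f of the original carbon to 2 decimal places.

α − 1 = ε/1000 = -0.0058
(δ_res + 1000)/(δ₀ + 1000) = (1.3 + 1000)/(-3.9 + 1000) = 1001.3/996.1 = 1.005220
f = 1.005220^(1/-0.0058) = exp(ln(1.005220)/-0.0058) = exp(0.00521/-0.0058)
f = exp(-0.8977) = 0.4075

0.41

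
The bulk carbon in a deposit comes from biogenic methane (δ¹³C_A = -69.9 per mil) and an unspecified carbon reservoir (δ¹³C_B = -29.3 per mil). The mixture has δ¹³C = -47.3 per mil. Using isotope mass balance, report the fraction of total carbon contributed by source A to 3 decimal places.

δ_mix = f_A·δ_A + (1 − f_A)·δ_B  ⇒  f_A = (δ_mix − δ_B)/(δ_A − δ_B)
f_A = (-47.3 − (-29.3)) / (-69.9 − (-29.3))
f_A = -18.0 / -40.6 = 0.4433

0.443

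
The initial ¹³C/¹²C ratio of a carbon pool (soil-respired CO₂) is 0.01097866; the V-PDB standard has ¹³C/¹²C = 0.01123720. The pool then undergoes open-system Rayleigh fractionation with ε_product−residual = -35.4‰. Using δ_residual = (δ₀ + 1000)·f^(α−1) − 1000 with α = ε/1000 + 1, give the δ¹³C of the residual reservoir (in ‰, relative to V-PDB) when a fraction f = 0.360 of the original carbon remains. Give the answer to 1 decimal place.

δ₀ = (0.01097866/0.01123720 − 1)×1000 = (0.976992 − 1)×1000 = -23.008‰
α − 1 = ε/1000 = -0.0354
f^(α−1) = 0.360^(-0.0354) = 1.036828
δ_res = (-23.008 + 1000) × 1.036828 − 1000 = 1012.974 − 1000 = 12.97‰

13.0‰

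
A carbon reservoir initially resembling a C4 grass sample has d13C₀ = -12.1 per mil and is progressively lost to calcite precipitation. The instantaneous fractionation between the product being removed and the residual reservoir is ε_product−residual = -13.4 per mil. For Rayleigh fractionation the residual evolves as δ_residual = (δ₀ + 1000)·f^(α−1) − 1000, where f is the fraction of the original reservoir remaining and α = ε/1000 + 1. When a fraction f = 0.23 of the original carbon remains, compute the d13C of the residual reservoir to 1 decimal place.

Rayleigh residual: δ_res = (δ₀ + 1000)·f^(α−1) − 1000
α = ε/1000 + 1 = 0.98660, so α − 1 = -0.01340
f^(α−1) = 0.23^(-0.01340) = 1.019889
δ_res = (-12.1 + 1000) × 1.019889 − 1000 = 1007.548 − 1000 = 7.55 per mil

7.5 per mil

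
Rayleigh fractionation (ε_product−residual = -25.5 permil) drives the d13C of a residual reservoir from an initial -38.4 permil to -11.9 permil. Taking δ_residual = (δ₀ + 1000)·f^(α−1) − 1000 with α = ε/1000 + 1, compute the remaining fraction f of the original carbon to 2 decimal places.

0.34

α − 1 = ε/1000 = -0.0255
(δ_res + 1000)/(δ₀ + 1000) = (-11.9 + 1000)/(-38.4 + 1000) = 988.1/961.6 = 1.027558
f = 1.027558^(1/-0.0255) = exp(ln(1.027558)/-0.0255) = exp(0.02719/-0.0255)
f = exp(-1.0661) = 0.3444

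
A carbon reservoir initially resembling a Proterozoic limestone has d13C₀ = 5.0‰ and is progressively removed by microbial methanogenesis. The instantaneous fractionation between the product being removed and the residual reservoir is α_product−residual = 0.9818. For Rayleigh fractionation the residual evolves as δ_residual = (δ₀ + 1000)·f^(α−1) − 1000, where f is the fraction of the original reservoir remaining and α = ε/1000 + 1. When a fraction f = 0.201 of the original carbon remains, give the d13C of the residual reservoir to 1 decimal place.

34.8‰

Rayleigh residual: δ_res = (δ₀ + 1000)·f^(α−1) − 1000
α − 1 = -0.01820
f^(α−1) = 0.201^(-0.01820) = 1.029632
δ_res = (5.0 + 1000) × 1.029632 − 1000 = 1034.780 − 1000 = 34.78‰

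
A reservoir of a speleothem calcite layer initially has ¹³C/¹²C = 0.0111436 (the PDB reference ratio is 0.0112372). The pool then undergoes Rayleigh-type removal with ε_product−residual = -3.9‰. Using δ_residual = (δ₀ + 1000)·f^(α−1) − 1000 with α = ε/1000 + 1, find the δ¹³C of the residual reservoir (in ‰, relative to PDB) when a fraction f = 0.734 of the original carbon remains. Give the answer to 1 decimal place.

-7.1‰

δ₀ = (0.0111436/0.0112372 − 1)×1000 = (0.991671 − 1)×1000 = -8.329‰
α − 1 = ε/1000 = -0.0039
f^(α−1) = 0.734^(-0.0039) = 1.001207
δ_res = (-8.329 + 1000) × 1.001207 − 1000 = 992.867 − 1000 = -7.13‰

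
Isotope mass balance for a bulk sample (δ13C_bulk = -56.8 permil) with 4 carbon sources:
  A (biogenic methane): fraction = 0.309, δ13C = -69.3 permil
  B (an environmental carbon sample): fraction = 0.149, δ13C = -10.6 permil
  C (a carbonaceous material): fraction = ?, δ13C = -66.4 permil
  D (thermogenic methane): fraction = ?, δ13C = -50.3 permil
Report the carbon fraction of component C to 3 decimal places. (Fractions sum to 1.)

Let f_C and f_D be the unknown fractions; fractions sum to 1 so f_C + f_D = 0.542.
Mass balance: Σ fᵢ·δᵢ = δ_bulk ⇒ f_C·(-66.4) + f_D·(-50.3) = -56.8 − (-22.993) = -33.807
Substitute f_D = 0.542 − f_C:
f_C·(-66.4 − -50.3) = -33.807 − 0.542×(-50.3) = -6.544
f_C = -6.544 / -16.1 = 0.4065

0.406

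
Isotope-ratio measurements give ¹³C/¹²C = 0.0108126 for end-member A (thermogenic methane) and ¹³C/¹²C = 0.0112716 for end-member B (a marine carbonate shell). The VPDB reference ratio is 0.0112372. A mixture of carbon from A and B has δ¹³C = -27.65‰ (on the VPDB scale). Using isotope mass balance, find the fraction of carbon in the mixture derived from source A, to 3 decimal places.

δ_A = (0.0108126/0.0112372 − 1)×1000 = (0.962215 − 1)×1000 = -37.785‰
δ_B = (0.0112716/0.0112372 − 1)×1000 = (1.003061 − 1)×1000 = 3.061‰
f_A = (δ_mix − δ_B)/(δ_A − δ_B) = (-27.65 − (3.061))/(-37.785 − (3.061))
f_A = -30.711 / -40.846 = 0.7519

0.752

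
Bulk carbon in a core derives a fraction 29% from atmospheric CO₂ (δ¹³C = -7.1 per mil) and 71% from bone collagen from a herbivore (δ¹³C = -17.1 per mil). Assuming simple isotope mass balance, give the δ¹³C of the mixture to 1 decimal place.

-14.2 per mil

δ_mix = f_A·δ_A + f_B·δ_B
δ_mix = 0.29 × (-7.1) + 0.71 × (-17.1)
δ_mix = -2.06 + -12.14 = -14.20 per mil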